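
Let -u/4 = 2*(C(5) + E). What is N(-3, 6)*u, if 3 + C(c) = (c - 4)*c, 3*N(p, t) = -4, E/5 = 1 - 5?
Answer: -192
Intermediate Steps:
E = -20 (E = 5*(1 - 5) = 5*(-4) = -20)
N(p, t) = -4/3 (N(p, t) = (⅓)*(-4) = -4/3)
C(c) = -3 + c*(-4 + c) (C(c) = -3 + (c - 4)*c = -3 + (-4 + c)*c = -3 + c*(-4 + c))
u = 144 (u = -8*((-3 + 5² - 4*5) - 20) = -8*((-3 + 25 - 20) - 20) = -8*(2 - 20) = -8*(-18) = -4*(-36) = 144)
N(-3, 6)*u = -4/3*144 = -192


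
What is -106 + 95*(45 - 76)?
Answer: -3051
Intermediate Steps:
-106 + 95*(45 - 76) = -106 + 95*(-31) = -106 - 2945 = -3051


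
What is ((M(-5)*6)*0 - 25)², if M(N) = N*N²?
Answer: 625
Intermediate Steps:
M(N) = N³
((M(-5)*6)*0 - 25)² = (((-5)³*6)*0 - 25)² = (-125*6*0 - 25)² = (-750*0 - 25)² = (0 - 25)² = (-25)² = 625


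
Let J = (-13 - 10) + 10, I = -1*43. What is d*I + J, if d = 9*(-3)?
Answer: 1148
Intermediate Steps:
I = -43
J = -13 (J = -23 + 10 = -13)
d = -27
d*I + J = -27*(-43) - 13 = 1161 - 13 = 1148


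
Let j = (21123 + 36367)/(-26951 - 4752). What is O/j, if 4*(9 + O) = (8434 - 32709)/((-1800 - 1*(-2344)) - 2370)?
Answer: 1314438083/419906960 ≈ 3.1303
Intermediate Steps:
j = -57490/31703 (j = 57490/(-31703) = 57490*(-1/31703) = -57490/31703 ≈ -1.8134)
O = -41461/7304 (O = -9 + ((8434 - 32709)/((-1800 - 1*(-2344)) - 2370))/4 = -9 + (-24275/((-1800 + 2344) - 2370))/4 = -9 + (-24275/(544 - 2370))/4 = -9 + (-24275/(-1826))/4 = -9 + (-24275*(-1/1826))/4 = -9 + (¼)*(24275/1826) = -9 + 24275/7304 = -41461/7304 ≈ -5.6765)
O/j = -41461/(7304*(-57490/31703)) = -41461/7304*(-31703/57490) = 1314438083/419906960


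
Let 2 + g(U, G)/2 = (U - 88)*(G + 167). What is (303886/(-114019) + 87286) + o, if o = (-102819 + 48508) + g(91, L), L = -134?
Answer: 199031175/6001 ≈ 33166.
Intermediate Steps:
g(U, G) = -4 + 2*(-88 + U)*(167 + G) (g(U, G) = -4 + 2*((U - 88)*(G + 167)) = -4 + 2*((-88 + U)*(167 + G)) = -4 + 2*(-88 + U)*(167 + G))
o = -54117 (o = (-102819 + 48508) + (-29396 - 176*(-134) + 334*91 + 2*(-134)*91) = -54311 + (-29396 + 23584 + 30394 - 24388) = -54311 + 194 = -54117)
(303886/(-114019) + 87286) + o = (303886/(-114019) + 87286) - 54117 = (303886*(-1/114019) + 87286) - 54117 = (-15994/6001 + 87286) - 54117 = 523787292/6001 - 54117 = 199031175/6001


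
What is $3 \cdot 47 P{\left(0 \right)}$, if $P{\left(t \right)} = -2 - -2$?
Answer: $0$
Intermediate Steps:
$P{\left(t \right)} = 0$ ($P{\left(t \right)} = -2 + 2 = 0$)
$3 \cdot 47 P{\left(0 \right)} = 3 \cdot 47 \cdot 0 = 141 \cdot 0 = 0$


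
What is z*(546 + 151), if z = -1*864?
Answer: -602208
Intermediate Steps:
z = -864
z*(546 + 151) = -864*(546 + 151) = -864*697 = -602208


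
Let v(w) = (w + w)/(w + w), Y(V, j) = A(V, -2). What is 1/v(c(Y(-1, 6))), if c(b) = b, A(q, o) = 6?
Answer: 1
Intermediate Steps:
Y(V, j) = 6
v(w) = 1 (v(w) = (2*w)/((2*w)) = (2*w)*(1/(2*w)) = 1)
1/v(c(Y(-1, 6))) = 1/1 = 1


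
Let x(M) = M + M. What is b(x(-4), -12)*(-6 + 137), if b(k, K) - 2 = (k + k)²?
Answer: 33798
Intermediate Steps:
x(M) = 2*M
b(k, K) = 2 + 4*k² (b(k, K) = 2 + (k + k)² = 2 + (2*k)² = 2 + 4*k²)
b(x(-4), -12)*(-6 + 137) = (2 + 4*(2*(-4))²)*(-6 + 137) = (2 + 4*(-8)²)*131 = (2 + 4*64)*131 = (2 + 256)*131 = 258*131 = 33798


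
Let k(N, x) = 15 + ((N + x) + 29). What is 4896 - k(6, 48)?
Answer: 4798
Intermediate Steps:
k(N, x) = 44 + N + x (k(N, x) = 15 + (29 + N + x) = 44 + N + x)
4896 - k(6, 48) = 4896 - (44 + 6 + 48) = 4896 - 1*98 = 4896 - 98 = 4798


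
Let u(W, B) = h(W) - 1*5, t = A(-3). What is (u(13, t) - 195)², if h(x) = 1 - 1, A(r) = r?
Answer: 40000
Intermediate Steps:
h(x) = 0
t = -3
u(W, B) = -5 (u(W, B) = 0 - 1*5 = 0 - 5 = -5)
(u(13, t) - 195)² = (-5 - 195)² = (-200)² = 40000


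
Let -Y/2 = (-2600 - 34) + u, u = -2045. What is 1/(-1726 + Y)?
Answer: 1/7632 ≈ 0.00013103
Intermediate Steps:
Y = 9358 (Y = -2*((-2600 - 34) - 2045) = -2*(-2634 - 2045) = -2*(-4679) = 9358)
1/(-1726 + Y) = 1/(-1726 + 9358) = 1/7632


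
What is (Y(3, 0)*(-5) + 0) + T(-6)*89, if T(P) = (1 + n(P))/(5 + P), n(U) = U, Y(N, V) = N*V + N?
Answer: 430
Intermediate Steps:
Y(N, V) = N + N*V
T(P) = (1 + P)/(5 + P)
(Y(3, 0)*(-5) + 0) + T(-6)*89 = ((3*(1 + 0))*(-5) + 0) + ((1 - 6)/(5 - 6))*89 = ((3*1)*(-5) + 0) + (-5/(-1))*89 = (3*(-5) + 0) - 1*(-5)*89 = (-15 + 0) + 5*89 = -15 + 445 = 430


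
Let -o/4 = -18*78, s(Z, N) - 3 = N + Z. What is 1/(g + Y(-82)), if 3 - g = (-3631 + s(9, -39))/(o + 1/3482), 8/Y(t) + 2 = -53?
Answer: 1075520215/3770664921 ≈ 0.28523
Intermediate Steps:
s(Z, N) = 3 + N + Z (s(Z, N) = 3 + (N + Z) = 3 + N + Z)
o = 5616 (o = -(-72)*78 = -4*(-1404) = 5616)
Y(t) = -8/55 (Y(t) = 8/(-2 - 53) = 8/(-55) = 8*(-1/55) = -8/55)
g = 71401895/19554913 (g = 3 - (-3631 + (3 - 39 + 9))/(5616 + 1/3482) = 3 - (-3631 - 27)/(5616 + 1/3482) = 3 - (-3658)/19554913/3482 = 3 - (-3658)*3482/19554913 = 3 - 1*(-12737156/19554913) = 3 + 12737156/19554913 = 71401895/19554913 ≈ 3.6514)
1/(g + Y(-82)) = 1/(71401895/19554913 - 8/55) = 1/(3770664921/1075520215) = 1075520215/3770664921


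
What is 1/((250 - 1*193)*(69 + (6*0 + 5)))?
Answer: 1/4218 ≈ 0.00023708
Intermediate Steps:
1/((250 - 1*193)*(69 + (6*0 + 5))) = 1/((250 - 193)*(69 + (0 + 5))) = 1/(57*(69 + 5)) = 1/(57*74) = 1/4218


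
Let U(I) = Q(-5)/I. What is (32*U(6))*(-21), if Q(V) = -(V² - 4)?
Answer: 2352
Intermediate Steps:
Q(V) = 4 - V² (Q(V) = -(-4 + V²) = 4 - V²)
U(I) = -21/I (U(I) = (4 - 1*(-5)²)/I = (4 - 1*25)/I = (4 - 25)/I = -21/I)
(32*U(6))*(-21) = (32*(-21/6))*(-21) = (32*(-21*⅙))*(-21) = (32*(-7/2))*(-21) = -112*(-21) = 2352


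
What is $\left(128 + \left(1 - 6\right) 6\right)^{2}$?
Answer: $9604$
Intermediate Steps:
$\left(128 + \left(1 - 6\right) 6\right)^{2} = \left(128 - 30\right)^{2} = 98^{2} = 9604$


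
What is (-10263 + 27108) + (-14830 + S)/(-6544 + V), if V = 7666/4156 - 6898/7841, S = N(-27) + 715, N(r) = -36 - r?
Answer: 1796068586784687/106609584803 ≈ 16847.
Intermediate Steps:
S = 706 (S = (-36 - 1*(-27)) + 715 = (-36 + 27) + 715 = -9 + 715 = 706)
V = 15720509/16293598 (V = 7666*(1/4156) - 6898*1/7841 = 3833/2078 - 6898/7841 = 15720509/16293598 ≈ 0.96483)
(-10263 + 27108) + (-14830 + S)/(-6544 + V) = (-10263 + 27108) + (-14830 + 706)/(-6544 + 15720509/16293598) = 16845 - 14124/(-106609584803/16293598) = 16845 - 14124*(-16293598/106609584803) = 16845 + 230130778152/106609584803 = 1796068586784687/106609584803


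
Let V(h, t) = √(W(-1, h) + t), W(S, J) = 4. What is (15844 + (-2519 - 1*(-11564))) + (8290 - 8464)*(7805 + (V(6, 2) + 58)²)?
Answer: -1919561 - 20184*√6 ≈ -1.9690e+6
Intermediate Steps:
V(h, t) = √(4 + t)
(15844 + (-2519 - 1*(-11564))) + (8290 - 8464)*(7805 + (V(6, 2) + 58)²) = (15844 + (-2519 - 1*(-11564))) + (8290 - 8464)*(7805 + (√(4 + 2) + 58)²) = (15844 + (-2519 + 11564)) - 174*(7805 + (√6 + 58)²) = (15844 + 9045) - 174*(7805 + (58 + √6)²) = 24889 + (-1358070 - 174*(58 + √6)²) = -1333181 - 174*(58 + √6)²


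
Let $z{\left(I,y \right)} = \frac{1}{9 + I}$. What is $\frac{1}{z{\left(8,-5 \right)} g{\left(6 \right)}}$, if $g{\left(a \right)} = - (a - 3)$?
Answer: $- \frac{17}{3} \approx -5.6667$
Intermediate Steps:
$g{\left(a \right)} = 3 - a$ ($g{\left(a \right)} = - (-3 + a) = 3 - a$)
$\frac{1}{z{\left(8,-5 \right)} g{\left(6 \right)}} = \frac{1}{\frac{1}{9 + 8} \left(3 - 6\right)} = \frac{1}{\frac{1}{17} \left(3 - 6\right)} = \frac{1}{\frac{1}{17} \left(-3\right)} = \frac{1}{- \frac{3}{17}} = - \frac{17}{3}$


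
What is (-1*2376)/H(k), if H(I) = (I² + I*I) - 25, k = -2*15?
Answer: -2376/1775 ≈ -1.3386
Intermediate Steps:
k = -30
H(I) = -25 + 2*I² (H(I) = (I² + I²) - 25 = 2*I² - 25 = -25 + 2*I²)
(-1*2376)/H(k) = (-1*2376)/(-25 + 2*(-30)²) = -2376/(-25 + 2*900) = -2376/(-25 + 1800) = -2376/1775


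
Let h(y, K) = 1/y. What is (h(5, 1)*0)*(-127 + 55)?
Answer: 0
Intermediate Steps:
(h(5, 1)*0)*(-127 + 55) = (0/5)*(-127 + 55) = ((1/5)*0)*(-72) = 0*(-72) = 0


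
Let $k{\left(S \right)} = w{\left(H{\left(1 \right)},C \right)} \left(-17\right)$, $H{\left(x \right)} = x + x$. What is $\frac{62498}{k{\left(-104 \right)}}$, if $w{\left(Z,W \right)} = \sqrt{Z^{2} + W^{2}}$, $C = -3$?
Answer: $- \frac{62498 \sqrt{13}}{221} \approx -1019.6$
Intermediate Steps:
$H{\left(x \right)} = 2 x$
$w{\left(Z,W \right)} = \sqrt{W^{2} + Z^{2}}$
$k{\left(S \right)} = - 17 \sqrt{13}$ ($k{\left(S \right)} = \sqrt{\left(-3\right)^{2} + \left(2 \cdot 1\right)^{2}} \left(-17\right) = \sqrt{9 + 2^{2}} \left(-17\right) = \sqrt{9 + 4} \left(-17\right) = \sqrt{13} \left(-17\right) = - 17 \sqrt{13}$)
$\frac{62498}{k{\left(-104 \right)}} = \frac{62498}{\left(-17\right) \sqrt{13}} = 62498 \left(- \frac{\sqrt{13}}{221}\right) = - \frac{62498 \sqrt{13}}{221}$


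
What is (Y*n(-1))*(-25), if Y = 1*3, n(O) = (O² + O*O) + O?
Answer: -75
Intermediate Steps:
n(O) = O + 2*O² (n(O) = (O² + O²) + O = 2*O² + O = O + 2*O²)
Y = 3
(Y*n(-1))*(-25) = (3*(-(1 + 2*(-1))))*(-25) = (3*(-(1 - 2)))*(-25) = (3*(-1*(-1)))*(-25) = (3*1)*(-25) = 3*(-25) = -75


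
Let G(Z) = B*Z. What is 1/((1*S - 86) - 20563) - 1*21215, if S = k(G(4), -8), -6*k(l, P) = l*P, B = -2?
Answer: -1314884488/61979 ≈ -21215.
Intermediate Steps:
G(Z) = -2*Z
k(l, P) = -P*l/6 (k(l, P) = -l*P/6 = -P*l/6)
S = -32/3 (S = -1/6*(-8)*(-2*4) = -1/6*(-8)*(-8) = -32/3 ≈ -10.667)
1/((1*S - 86) - 20563) - 1*21215 = 1/((1*(-32/3) - 86) - 20563) - 1*21215 = 1/((-32/3 - 86) - 20563) - 21215 = 1/(-290/3 - 20563) - 21215 = 1/(-61979/3) - 21215 = -3/61979 - 21215 = -1314884488/61979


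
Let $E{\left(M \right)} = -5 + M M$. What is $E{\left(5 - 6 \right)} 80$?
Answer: $-320$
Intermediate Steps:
$E{\left(M \right)} = -5 + M^{2}$
$E{\left(5 - 6 \right)} 80 = \left(-5 + \left(5 - 6\right)^{2}\right) 80 = \left(-5 + \left(-1\right)^{2}\right) 80 = \left(-5 + 1\right) 80 = \left(-4\right) 80 = -320$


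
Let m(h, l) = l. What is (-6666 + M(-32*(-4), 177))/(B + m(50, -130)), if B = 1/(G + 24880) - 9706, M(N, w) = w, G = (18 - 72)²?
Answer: 180368244/273401455 ≈ 0.65972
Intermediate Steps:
G = 2916 (G = (-54)² = 2916)
B = -269787975/27796 (B = 1/(2916 + 24880) - 9706 = 1/27796 - 9706 = -269787975/27796 ≈ -9706.0)
(-6666 + M(-32*(-4), 177))/(B + m(50, -130)) = (-6666 + 177)/(-269787975/27796 - 130) = -6489/(-273401455/27796) = -6489*(-27796/273401455) = 180368244/273401455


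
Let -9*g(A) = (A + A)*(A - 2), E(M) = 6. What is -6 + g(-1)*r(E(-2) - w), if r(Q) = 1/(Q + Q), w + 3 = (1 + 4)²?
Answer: -287/48 ≈ -5.9792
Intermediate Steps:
g(A) = -2*A*(-2 + A)/9 (g(A) = -(A + A)*(A - 2)/9 = -2*A*(-2 + A)/9)
w = 22 (w = -3 + (1 + 4)² = -3 + 5² = -3 + 25 = 22)
r(Q) = 1/(2*Q)
-6 + g(-1)*r(E(-2) - w) = -6 + ((2/9)*(-1)*(2 - 1*(-1)))*(1/(2*(6 - 1*22))) = -6 + ((2/9)*(-1)*(2 + 1))*(1/(2*(6 - 22))) = -6 + ((2/9)*(-1)*3)*((½)/(-16)) = -6 - (-1)/(3*16) = -6 - ⅔*(-1/32) = -6 + 1/48 = -287/48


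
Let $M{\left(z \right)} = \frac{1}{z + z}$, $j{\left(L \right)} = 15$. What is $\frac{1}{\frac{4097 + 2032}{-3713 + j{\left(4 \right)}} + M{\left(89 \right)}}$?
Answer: $- \frac{164561}{271816} \approx -0.60541$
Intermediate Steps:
$M{\left(z \right)} = \frac{1}{2 z}$
$\frac{1}{\frac{4097 + 2032}{-3713 + j{\left(4 \right)}} + M{\left(89 \right)}} = \frac{1}{\frac{4097 + 2032}{-3713 + 15} + \frac{1}{2 \cdot 89}} = \frac{1}{\frac{6129}{-3698} + \frac{1}{2} \cdot \frac{1}{89}} = \frac{1}{6129 \left(- \frac{1}{3698}\right) + \frac{1}{178}} = \frac{1}{- \frac{6129}{3698} + \frac{1}{178}} = \frac{1}{- \frac{271816}{164561}} = - \frac{164561}{271816}$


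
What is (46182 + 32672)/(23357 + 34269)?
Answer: 39427/28813 ≈ 1.3684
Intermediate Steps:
(46182 + 32672)/(23357 + 34269) = 78854/57626 = 78854*(1/57626) = 39427/28813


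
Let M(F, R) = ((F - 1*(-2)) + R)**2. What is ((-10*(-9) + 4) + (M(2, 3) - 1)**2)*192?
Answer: 460416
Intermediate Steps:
M(F, R) = (2 + F + R)**2 (M(F, R) = ((F + 2) + R)**2 = ((2 + F) + R)**2 = (2 + F + R)**2)
((-10*(-9) + 4) + (M(2, 3) - 1)**2)*192 = ((-10*(-9) + 4) + ((2 + 2 + 3)**2 - 1)**2)*192 = ((90 + 4) + (7**2 - 1)**2)*192 = (94 + (49 - 1)**2)*192 = (94 + 48**2)*192 = (94 + 2304)*192 = 2398*192 = 460416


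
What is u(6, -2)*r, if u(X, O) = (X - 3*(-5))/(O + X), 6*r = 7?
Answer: 49/8 ≈ 6.1250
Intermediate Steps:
r = 7/6 (r = (1/6)*7 = 7/6 ≈ 1.1667)
u(X, O) = (15 + X)/(O + X) (u(X, O) = (X + 15)/(O + X) = (15 + X)/(O + X))
u(6, -2)*r = ((15 + 6)/(-2 + 6))*(7/6) = (21/4)*(7/6) = 49/8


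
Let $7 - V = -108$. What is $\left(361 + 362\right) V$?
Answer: $83145$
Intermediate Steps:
$V = 115$ ($V = 7 - -108 = 7 + 108 = 115$)
$\left(361 + 362\right) V = \left(361 + 362\right) 115 = 723 \cdot 115 = 83145$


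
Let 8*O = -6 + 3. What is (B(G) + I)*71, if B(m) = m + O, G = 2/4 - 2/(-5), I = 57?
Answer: 163371/40 ≈ 4084.3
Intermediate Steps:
G = 9/10 (G = 2*(¼) - 2*(-⅕) = ½ + ⅖ = 9/10 ≈ 0.90000)
O = -3/8 (O = (-6 + 3)/8 = (⅛)*(-3) = -3/8 ≈ -0.37500)
B(m) = -3/8 + m (B(m) = m - 3/8 = -3/8 + m)
(B(G) + I)*71 = ((-3/8 + 9/10) + 57)*71 = (21/40 + 57)*71 = (2301/40)*71 = 163371/40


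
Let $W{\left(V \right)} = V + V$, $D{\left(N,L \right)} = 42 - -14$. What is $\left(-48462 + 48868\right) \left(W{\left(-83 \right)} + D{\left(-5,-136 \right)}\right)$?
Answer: $-44660$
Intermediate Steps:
$D{\left(N,L \right)} = 56$ ($D{\left(N,L \right)} = 42 + 14 = 56$)
$W{\left(V \right)} = 2 V$
$\left(-48462 + 48868\right) \left(W{\left(-83 \right)} + D{\left(-5,-136 \right)}\right) = \left(-48462 + 48868\right) \left(2 \left(-83\right) + 56\right) = 406 \left(-166 + 56\right) = 406 \left(-110\right) = -44660$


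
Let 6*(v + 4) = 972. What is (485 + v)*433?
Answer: 278419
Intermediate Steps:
v = 158 (v = -4 + (1/6)*972 = -4 + 162 = 158)
(485 + v)*433 = (485 + 158)*433 = 643*433 = 278419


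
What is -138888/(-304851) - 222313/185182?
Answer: -14017594249/18817639294 ≈ -0.74492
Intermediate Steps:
-138888/(-304851) - 222313/185182 = -138888*(-1/304851) - 222313*1/185182 = 46296/101617 - 222313/185182 = -14017594249/18817639294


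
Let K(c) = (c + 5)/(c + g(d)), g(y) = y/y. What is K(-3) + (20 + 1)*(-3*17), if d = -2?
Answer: -1072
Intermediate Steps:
g(y) = 1
K(c) = (5 + c)/(1 + c) (K(c) = (c + 5)/(c + 1) = (5 + c)/(1 + c))
K(-3) + (20 + 1)*(-3*17) = (5 - 3)/(1 - 3) + (20 + 1)*(-3*17) = 2/(-2) + 21*(-51) = -½*2 - 1071 = -1 - 1071 = -1072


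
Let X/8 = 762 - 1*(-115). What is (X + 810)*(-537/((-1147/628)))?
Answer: 2639208936/1147 ≈ 2.3010e+6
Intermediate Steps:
X = 7016 (X = 8*(762 - 1*(-115)) = 8*(762 + 115) = 8*877 = 7016)
(X + 810)*(-537/((-1147/628))) = (7016 + 810)*(-537/((-1147/628))) = 7826*(-537/((-1147*1/628))) = 7826*(-537/(-1147/628)) = 7826*(-537*(-628/1147)) = 7826*(337236/1147) = 2639208936/1147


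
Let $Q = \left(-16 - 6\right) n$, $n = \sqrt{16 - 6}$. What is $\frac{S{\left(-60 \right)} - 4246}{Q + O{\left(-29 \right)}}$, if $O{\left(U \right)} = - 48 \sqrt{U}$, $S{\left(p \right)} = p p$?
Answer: $\frac{323}{11 \sqrt{10} + 24 i \sqrt{29}} \approx 0.6272 - 2.3303 i$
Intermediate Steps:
$n = \sqrt{10} \approx 3.1623$
$S{\left(p \right)} = p^{2}$
$Q = - 22 \sqrt{10}$ ($Q = \left(-16 - 6\right) \sqrt{10} = - 22 \sqrt{10} \approx -69.57$)
$\frac{S{\left(-60 \right)} - 4246}{Q + O{\left(-29 \right)}} = \frac{\left(-60\right)^{2} - 4246}{- 22 \sqrt{10} - 48 \sqrt{-29}} = \frac{3600 - 4246}{- 22 \sqrt{10} - 48 i \sqrt{29}} = - \frac{646}{- 22 \sqrt{10} - 48 i \sqrt{29}}$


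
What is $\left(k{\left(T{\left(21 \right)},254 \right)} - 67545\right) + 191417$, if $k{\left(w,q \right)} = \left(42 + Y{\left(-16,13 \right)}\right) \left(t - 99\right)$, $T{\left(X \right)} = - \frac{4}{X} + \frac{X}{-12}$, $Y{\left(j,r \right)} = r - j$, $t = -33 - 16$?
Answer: $113364$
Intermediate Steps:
$t = -49$
$T{\left(X \right)} = - \frac{4}{X} - \frac{X}{12}$ ($T{\left(X \right)} = - \frac{4}{X} + X \left(- \frac{1}{12}\right) = - \frac{4}{X} - \frac{X}{12}$)
$k{\left(w,q \right)} = -10508$ ($k{\left(w,q \right)} = \left(42 + \left(13 - -16\right)\right) \left(-49 - 99\right) = \left(42 + \left(13 + 16\right)\right) \left(-148\right) = \left(42 + 29\right) \left(-148\right) = 71 \left(-148\right) = -10508$)
$\left(k{\left(T{\left(21 \right)},254 \right)} - 67545\right) + 191417 = \left(-10508 - 67545\right) + 191417 = -78053 + 191417 = 113364$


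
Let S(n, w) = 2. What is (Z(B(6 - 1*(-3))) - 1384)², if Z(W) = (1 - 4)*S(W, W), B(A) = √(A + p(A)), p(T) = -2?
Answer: 1932100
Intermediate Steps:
B(A) = √(-2 + A) (B(A) = √(A - 2) = √(-2 + A))
Z(W) = -6 (Z(W) = (1 - 4)*2 = -3*2 = -6)
(Z(B(6 - 1*(-3))) - 1384)² = (-6 - 1384)² = (-1390)² = 1932100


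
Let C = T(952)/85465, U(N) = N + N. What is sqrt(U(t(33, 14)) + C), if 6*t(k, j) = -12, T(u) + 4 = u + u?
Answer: 2*I*sqrt(290546814)/17093 ≈ 1.9944*I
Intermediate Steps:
T(u) = -4 + 2*u (T(u) = -4 + (u + u) = -4 + 2*u)
t(k, j) = -2 (t(k, j) = (1/6)*(-12) = -2)
U(N) = 2*N
C = 380/17093 (C = (-4 + 2*952)/85465 = (-4 + 1904)*(1/85465) = 1900*(1/85465) = 380/17093 ≈ 0.022231)
sqrt(U(t(33, 14)) + C) = sqrt(2*(-2) + 380/17093) = sqrt(-4 + 380/17093) = sqrt(-67992/17093) = 2*I*sqrt(290546814)/17093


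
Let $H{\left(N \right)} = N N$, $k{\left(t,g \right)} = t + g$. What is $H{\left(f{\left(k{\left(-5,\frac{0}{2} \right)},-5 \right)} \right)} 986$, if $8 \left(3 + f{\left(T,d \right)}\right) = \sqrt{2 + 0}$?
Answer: $\frac{142477}{16} - \frac{1479 \sqrt{2}}{2} \approx 7859.0$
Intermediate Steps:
$k{\left(t,g \right)} = g + t$
$f{\left(T,d \right)} = -3 + \frac{\sqrt{2}}{8}$ ($f{\left(T,d \right)} = -3 + \frac{\sqrt{2 + 0}}{8} = -3 + \frac{\sqrt{2}}{8}$)
$H{\left(N \right)} = N^{2}$
$H{\left(f{\left(k{\left(-5,\frac{0}{2} \right)},-5 \right)} \right)} 986 = \left(-3 + \frac{\sqrt{2}}{8}\right)^{2} \cdot 986 = 986 \left(-3 + \frac{\sqrt{2}}{8}\right)^{2}$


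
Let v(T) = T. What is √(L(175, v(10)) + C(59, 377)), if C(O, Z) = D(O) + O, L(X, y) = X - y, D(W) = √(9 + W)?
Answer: √(224 + 2*√17) ≈ 15.240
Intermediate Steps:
C(O, Z) = O + √(9 + O) (C(O, Z) = √(9 + O) + O = O + √(9 + O))
√(L(175, v(10)) + C(59, 377)) = √((175 - 1*10) + (59 + √(9 + 59))) = √((175 - 10) + (59 + √68)) = √(165 + (59 + 2*√17)) = √(224 + 2*√17)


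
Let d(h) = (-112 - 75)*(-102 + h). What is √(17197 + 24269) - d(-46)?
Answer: -27676 + √41466 ≈ -27472.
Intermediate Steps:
d(h) = 19074 - 187*h (d(h) = -187*(-102 + h) = 19074 - 187*h)
√(17197 + 24269) - d(-46) = √(17197 + 24269) - (19074 - 187*(-46)) = √41466 - (19074 + 8602) = √41466 - 1*27676 = √41466 - 27676 = -27676 + √41466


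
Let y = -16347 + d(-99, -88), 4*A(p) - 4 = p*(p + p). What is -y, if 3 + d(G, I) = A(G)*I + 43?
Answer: 447639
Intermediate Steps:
A(p) = 1 + p**2/2 (A(p) = 1 + (p*(p + p))/4 = 1 + (p*(2*p))/4 = 1 + (2*p**2)/4 = 1 + p**2/2)
d(G, I) = 40 + I*(1 + G**2/2) (d(G, I) = -3 + ((1 + G**2/2)*I + 43) = -3 + (I*(1 + G**2/2) + 43) = -3 + (43 + I*(1 + G**2/2)) = 40 + I*(1 + G**2/2))
y = -447639 (y = -16347 + (40 + (1/2)*(-88)*(2 + (-99)**2)) = -16347 + (40 + (1/2)*(-88)*(2 + 9801)) = -16347 + (40 + (1/2)*(-88)*9803) = -16347 + (40 - 431332) = -16347 - 431292 = -447639)
-y = -1*(-447639) = 447639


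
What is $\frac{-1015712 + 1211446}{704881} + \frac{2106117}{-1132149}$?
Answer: $- \frac{420987268237}{266010106423} \approx -1.5826$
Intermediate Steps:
$\frac{-1015712 + 1211446}{704881} + \frac{2106117}{-1132149} = 195734 \cdot \frac{1}{704881} + 2106117 \left(- \frac{1}{1132149}\right) = \frac{195734}{704881} - \frac{702039}{377383} = - \frac{420987268237}{266010106423}$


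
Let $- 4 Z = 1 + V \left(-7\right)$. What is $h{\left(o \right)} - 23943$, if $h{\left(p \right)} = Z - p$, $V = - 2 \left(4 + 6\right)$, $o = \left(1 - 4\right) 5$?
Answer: $- \frac{95853}{4} \approx -23963.0$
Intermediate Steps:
$o = -15$ ($o = \left(-3\right) 5 = -15$)
$V = -20$ ($V = \left(-2\right) 10 = -20$)
$Z = - \frac{141}{4}$ ($Z = - \frac{1 - -140}{4} = - \frac{1 + 140}{4} = \left(- \frac{1}{4}\right) 141 = - \frac{141}{4} \approx -35.25$)
$h{\left(p \right)} = - \frac{141}{4} - p$
$h{\left(o \right)} - 23943 = \left(- \frac{141}{4} - -15\right) - 23943 = \left(- \frac{141}{4} + 15\right) - 23943 = - \frac{81}{4} - 23943 = - \frac{95853}{4}$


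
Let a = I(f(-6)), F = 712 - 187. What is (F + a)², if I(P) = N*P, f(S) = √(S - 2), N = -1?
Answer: 275617 - 2100*I*√2 ≈ 2.7562e+5 - 2969.8*I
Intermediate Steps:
f(S) = √(-2 + S)
F = 525
I(P) = -P
a = -2*I*√2 (a = -√(-2 - 6) = -√(-8) = -2*I*√2 ≈ -2.8284*I)
(F + a)² = (525 - 2*I*√2)²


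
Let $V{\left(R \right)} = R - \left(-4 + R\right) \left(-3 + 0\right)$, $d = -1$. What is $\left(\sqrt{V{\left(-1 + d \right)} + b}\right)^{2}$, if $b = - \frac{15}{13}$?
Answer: $- \frac{275}{13} \approx -21.154$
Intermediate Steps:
$b = - \frac{15}{13}$ ($b = \left(-15\right) \frac{1}{13} = - \frac{15}{13} \approx -1.1538$)
$V{\left(R \right)} = -12 + 4 R$ ($V{\left(R \right)} = R - \left(-4 + R\right) \left(-3\right) = R - \left(12 - 3 R\right) = R + \left(-12 + 3 R\right) = -12 + 4 R$)
$\left(\sqrt{V{\left(-1 + d \right)} + b}\right)^{2} = \left(\sqrt{\left(-12 + 4 \left(-1 - 1\right)\right) - \frac{15}{13}}\right)^{2} = \left(\sqrt{\left(-12 + 4 \left(-2\right)\right) - \frac{15}{13}}\right)^{2} = \left(\sqrt{\left(-12 - 8\right) - \frac{15}{13}}\right)^{2} = \left(\sqrt{-20 - \frac{15}{13}}\right)^{2} = \left(\sqrt{- \frac{275}{13}}\right)^{2} = \left(\frac{5 i \sqrt{143}}{13}\right)^{2} = - \frac{275}{13}$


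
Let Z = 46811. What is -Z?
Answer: -46811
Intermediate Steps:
-Z = -1*46811 = -46811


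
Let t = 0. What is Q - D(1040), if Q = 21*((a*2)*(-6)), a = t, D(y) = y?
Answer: -1040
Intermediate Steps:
a = 0
Q = 0 (Q = 21*((0*2)*(-6)) = 21*(0*(-6)) = 21*0 = 0)
Q - D(1040) = 0 - 1*1040 = 0 - 1040 = -1040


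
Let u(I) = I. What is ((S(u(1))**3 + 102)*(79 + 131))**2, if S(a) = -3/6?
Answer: 7323080625/16 ≈ 4.5769e+8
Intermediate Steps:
S(a) = -1/2 (S(a) = -3*1/6 = -1/2)
((S(u(1))**3 + 102)*(79 + 131))**2 = (((-1/2)**3 + 102)*(79 + 131))**2 = ((-1/8 + 102)*210)**2 = ((815/8)*210)**2 = (85575/4)**2 = 7323080625/16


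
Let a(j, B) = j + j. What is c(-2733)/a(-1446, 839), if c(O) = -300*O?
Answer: -68325/241 ≈ -283.51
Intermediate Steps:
a(j, B) = 2*j
c(-2733)/a(-1446, 839) = (-300*(-2733))/((2*(-1446))) = 819900/(-2892) = 819900*(-1/2892) = -68325/241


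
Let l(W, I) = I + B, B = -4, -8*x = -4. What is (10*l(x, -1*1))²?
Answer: 2500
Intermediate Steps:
x = ½ (x = -⅛*(-4) = ½ ≈ 0.50000)
l(W, I) = -4 + I (l(W, I) = I - 4 = -4 + I)
(10*l(x, -1*1))² = (10*(-4 - 1*1))² = (10*(-4 - 1))² = (10*(-5))² = (-50)² = 2500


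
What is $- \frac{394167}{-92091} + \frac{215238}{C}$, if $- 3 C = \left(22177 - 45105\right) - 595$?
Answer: $\frac{7637382035}{240695177} \approx 31.731$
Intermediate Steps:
$C = 7841$ ($C = - \frac{\left(22177 - 45105\right) - 595}{3} = - \frac{-22928 - 595}{3} = \left(- \frac{1}{3}\right) \left(-23523\right) = 7841$)
$- \frac{394167}{-92091} + \frac{215238}{C} = - \frac{394167}{-92091} + \frac{215238}{7841} = \left(-394167\right) \left(- \frac{1}{92091}\right) + 215238 \cdot \frac{1}{7841} = \frac{131389}{30697} + \frac{215238}{7841} = \frac{7637382035}{240695177}$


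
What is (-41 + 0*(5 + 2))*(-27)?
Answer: 1107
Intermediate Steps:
(-41 + 0*(5 + 2))*(-27) = (-41 + 0*7)*(-27) = (-41 + 0)*(-27) = -41*(-27) = 1107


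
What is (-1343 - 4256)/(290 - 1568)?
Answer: 5599/1278 ≈ 4.3811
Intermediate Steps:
(-1343 - 4256)/(290 - 1568) = -5599/(-1278) = -5599*(-1/1278) = 5599/1278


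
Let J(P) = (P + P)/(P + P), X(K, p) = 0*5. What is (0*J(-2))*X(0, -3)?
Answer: 0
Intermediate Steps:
X(K, p) = 0
J(P) = 1 (J(P) = (2*P)/((2*P)) = (2*P)*(1/(2*P)) = 1)
(0*J(-2))*X(0, -3) = (0*1)*0 = 0*0 = 0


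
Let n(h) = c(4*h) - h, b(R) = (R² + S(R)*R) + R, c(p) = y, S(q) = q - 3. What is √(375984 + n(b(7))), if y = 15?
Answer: √375915 ≈ 613.12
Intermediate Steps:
S(q) = -3 + q
c(p) = 15
b(R) = R + R² + R*(-3 + R) (b(R) = (R² + (-3 + R)*R) + R = (R² + R*(-3 + R)) + R = R + R² + R*(-3 + R))
n(h) = 15 - h
√(375984 + n(b(7))) = √(375984 + (15 - 2*7*(-1 + 7))) = √(375984 + (15 - 2*7*6)) = √(375984 + (15 - 1*84)) = √(375984 + (15 - 84)) = √(375984 - 69) = √375915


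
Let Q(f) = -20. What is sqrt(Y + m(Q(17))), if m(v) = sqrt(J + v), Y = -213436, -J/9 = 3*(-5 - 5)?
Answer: sqrt(-213436 + 5*sqrt(10)) ≈ 461.97*I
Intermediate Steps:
J = 270 (J = -27*(-5 - 5) = -27*(-10) = -9*(-30) = 270)
m(v) = sqrt(270 + v)
sqrt(Y + m(Q(17))) = sqrt(-213436 + sqrt(270 - 20)) = sqrt(-213436 + sqrt(250)) = sqrt(-213436 + 5*sqrt(10))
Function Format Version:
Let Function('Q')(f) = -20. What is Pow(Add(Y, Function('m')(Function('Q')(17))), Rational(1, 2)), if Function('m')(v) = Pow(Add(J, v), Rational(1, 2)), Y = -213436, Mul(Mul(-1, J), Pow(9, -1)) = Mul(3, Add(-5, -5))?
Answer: Pow(Add(-213436, Mul(5, Pow(10, Rational(1, 2)))), Rational(1, 2)) ≈ Mul(461.97, I)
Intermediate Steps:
J = 270 (J = Mul(-9, Mul(3, Add(-5, -5))) = Mul(-9, Mul(3, -10)) = Mul(-9, -30) = 270)
Function('m')(v) = Pow(Add(270, v), Rational(1, 2))
Pow(Add(Y, Function('m')(Function('Q')(17))), Rational(1, 2)) = Pow(Add(-213436, Pow(Add(270, -20), Rational(1, 2))), Rational(1, 2)) = Pow(Add(-213436, Pow(250, Rational(1, 2))), Rational(1, 2)) = Pow(Add(-213436, Mul(5, Pow(10, Rational(1, 2)))), Rational(1, 2))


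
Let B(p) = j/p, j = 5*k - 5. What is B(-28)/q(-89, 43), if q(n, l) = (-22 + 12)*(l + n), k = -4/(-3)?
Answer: -1/7728 ≈ -0.00012940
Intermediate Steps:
k = 4/3 (k = -4*(-1/3) = 4/3 ≈ 1.3333)
q(n, l) = -10*l - 10*n (q(n, l) = -10*(l + n) = -10*l - 10*n)
j = 5/3 (j = 5*(4/3) - 5 = 20/3 - 5 = 5/3 ≈ 1.6667)
B(p) = 5/(3*p)
B(-28)/q(-89, 43) = ((5/3)/(-28))/(-10*43 - 10*(-89)) = ((5/3)*(-1/28))/(-430 + 890) = -5/84/460 = -5/84*1/460 = -1/7728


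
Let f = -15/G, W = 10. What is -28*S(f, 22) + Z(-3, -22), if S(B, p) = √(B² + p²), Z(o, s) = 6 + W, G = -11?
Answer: 16 - 28*√58789/11 ≈ -601.18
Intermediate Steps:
Z(o, s) = 16 (Z(o, s) = 6 + 10 = 16)
f = 15/11 (f = -15/(-11) = -15*(-1/11) = 15/11 ≈ 1.3636)
-28*S(f, 22) + Z(-3, -22) = -28*√((15/11)² + 22²) + 16 = -28*√(225/121 + 484) + 16 = -28*√58789/11 + 16 = 16 - 28*√58789/11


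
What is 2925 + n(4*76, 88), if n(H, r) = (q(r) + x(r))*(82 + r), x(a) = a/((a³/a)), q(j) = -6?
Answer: 83905/44 ≈ 1906.9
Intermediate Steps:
x(a) = 1/a (x(a) = a/(a²) = a/a² = 1/a)
n(H, r) = (-6 + 1/r)*(82 + r)
2925 + n(4*76, 88) = 2925 + (-491 - 6*88 + 82/88) = 2925 + (-491 - 528 + 82*(1/88)) = 2925 + (-491 - 528 + 41/44) = 2925 - 44795/44 = 83905/44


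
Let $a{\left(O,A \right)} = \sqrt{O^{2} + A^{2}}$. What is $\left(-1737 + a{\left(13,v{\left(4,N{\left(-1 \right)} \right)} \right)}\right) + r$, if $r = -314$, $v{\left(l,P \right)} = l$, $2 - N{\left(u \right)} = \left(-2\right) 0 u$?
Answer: $-2051 + \sqrt{185} \approx -2037.4$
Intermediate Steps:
$N{\left(u \right)} = 2$ ($N{\left(u \right)} = 2 - \left(-2\right) 0 u = 2 - 0 u = 2 - 0 = 2 + 0 = 2$)
$a{\left(O,A \right)} = \sqrt{A^{2} + O^{2}}$
$\left(-1737 + a{\left(13,v{\left(4,N{\left(-1 \right)} \right)} \right)}\right) + r = \left(-1737 + \sqrt{4^{2} + 13^{2}}\right) - 314 = \left(-1737 + \sqrt{16 + 169}\right) - 314 = \left(-1737 + \sqrt{185}\right) - 314 = -2051 + \sqrt{185}$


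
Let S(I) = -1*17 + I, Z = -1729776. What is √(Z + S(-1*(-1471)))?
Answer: I*√1728322 ≈ 1314.7*I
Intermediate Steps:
S(I) = -17 + I
√(Z + S(-1*(-1471))) = √(-1729776 + (-17 - 1*(-1471))) = √(-1729776 + (-17 + 1471)) = √(-1729776 + 1454) = √(-1728322) = I*√1728322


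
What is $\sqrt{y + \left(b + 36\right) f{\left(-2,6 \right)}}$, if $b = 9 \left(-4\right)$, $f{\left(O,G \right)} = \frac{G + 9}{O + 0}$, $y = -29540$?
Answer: $2 i \sqrt{7385} \approx 171.87 i$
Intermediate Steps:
$f{\left(O,G \right)} = \frac{9 + G}{O}$
$b = -36$
$\sqrt{y + \left(b + 36\right) f{\left(-2,6 \right)}} = \sqrt{-29540 + \left(-36 + 36\right) \frac{9 + 6}{-2}} = \sqrt{-29540 + 0 \left(\left(- \frac{1}{2}\right) 15\right)} = \sqrt{-29540 + 0 \left(- \frac{15}{2}\right)} = \sqrt{-29540 + 0} = \sqrt{-29540} = 2 i \sqrt{7385}$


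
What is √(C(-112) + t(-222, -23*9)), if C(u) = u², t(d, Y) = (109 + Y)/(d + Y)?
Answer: 7*√47115354/429 ≈ 112.00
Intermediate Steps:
t(d, Y) = (109 + Y)/(Y + d)
√(C(-112) + t(-222, -23*9)) = √((-112)² + (109 - 23*9)/(-23*9 - 222)) = √(12544 + (109 - 207)/(-207 - 222)) = √(12544 - 98/(-429)) = √(12544 - 1/429*(-98)) = √(12544 + 98/429) = √(5381474/429) = 7*√47115354/429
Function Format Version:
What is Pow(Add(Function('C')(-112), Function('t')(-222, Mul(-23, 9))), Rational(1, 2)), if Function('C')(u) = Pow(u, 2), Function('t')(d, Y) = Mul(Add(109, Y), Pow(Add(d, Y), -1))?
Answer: Mul(Rational(7, 429), Pow(47115354, Rational(1, 2))) ≈ 112.00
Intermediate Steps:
Function('t')(d, Y) = Mul(Pow(Add(Y, d), -1), Add(109, Y)) (Function('t')(d, Y) = Mul(Add(109, Y), Pow(Add(Y, d), -1)) = Mul(Pow(Add(Y, d), -1), Add(109, Y)))
Pow(Add(Function('C')(-112), Function('t')(-222, Mul(-23, 9))), Rational(1, 2)) = Pow(Add(Pow(-112, 2), Mul(Pow(Add(Mul(-23, 9), -222), -1), Add(109, Mul(-23, 9)))), Rational(1, 2)) = Pow(Add(12544, Mul(Pow(Add(-207, -222), -1), Add(109, -207))), Rational(1, 2)) = Pow(Add(12544, Mul(Pow(-429, -1), -98)), Rational(1, 2)) = Pow(Add(12544, Mul(Rational(-1, 429), -98)), Rational(1, 2)) = Pow(Add(12544, Rational(98, 429)), Rational(1, 2)) = Pow(Rational(5381474, 429), Rational(1, 2)) = Mul(Rational(7, 429), Pow(47115354, Rational(1, 2)))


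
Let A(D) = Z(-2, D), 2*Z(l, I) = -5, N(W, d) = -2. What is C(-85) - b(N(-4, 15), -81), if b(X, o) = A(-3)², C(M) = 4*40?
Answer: 615/4 ≈ 153.75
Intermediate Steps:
Z(l, I) = -5/2 (Z(l, I) = (½)*(-5) = -5/2)
C(M) = 160
A(D) = -5/2
b(X, o) = 25/4 (b(X, o) = (-5/2)² = 25/4)
C(-85) - b(N(-4, 15), -81) = 160 - 1*25/4 = 160 - 25/4 = 615/4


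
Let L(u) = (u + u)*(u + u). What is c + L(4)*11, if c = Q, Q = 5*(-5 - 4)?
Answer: 659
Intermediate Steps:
L(u) = 4*u² (L(u) = (2*u)*(2*u) = 4*u²)
Q = -45 (Q = 5*(-9) = -45)
c = -45
c + L(4)*11 = -45 + (4*4²)*11 = -45 + (4*16)*11 = -45 + 64*11 = -45 + 704 = 659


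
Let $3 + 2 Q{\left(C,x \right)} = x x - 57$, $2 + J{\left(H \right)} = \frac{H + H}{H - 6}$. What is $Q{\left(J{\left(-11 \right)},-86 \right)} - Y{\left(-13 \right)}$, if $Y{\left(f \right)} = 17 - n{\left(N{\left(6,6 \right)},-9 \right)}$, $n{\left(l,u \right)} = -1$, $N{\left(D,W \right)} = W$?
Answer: $3650$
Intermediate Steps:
$Y{\left(f \right)} = 18$ ($Y{\left(f \right)} = 17 - -1 = 17 + 1 = 18$)
$J{\left(H \right)} = -2 + \frac{2 H}{-6 + H}$ ($J{\left(H \right)} = -2 + \frac{H + H}{H - 6} = -2 + \frac{2 H}{-6 + H}$)
$Q{\left(C,x \right)} = -30 + \frac{x^{2}}{2}$ ($Q{\left(C,x \right)} = - \frac{3}{2} + \frac{x x - 57}{2} = - \frac{3}{2} + \frac{x^{2} - 57}{2} = - \frac{3}{2} + \frac{-57 + x^{2}}{2} = - \frac{3}{2} + \left(- \frac{57}{2} + \frac{x^{2}}{2}\right) = -30 + \frac{x^{2}}{2}$)
$Q{\left(J{\left(-11 \right)},-86 \right)} - Y{\left(-13 \right)} = \left(-30 + \frac{\left(-86\right)^{2}}{2}\right) - 18 = \left(-30 + \frac{1}{2} \cdot 7396\right) - 18 = \left(-30 + 3698\right) - 18 = 3668 - 18 = 3650$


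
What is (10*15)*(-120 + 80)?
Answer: -6000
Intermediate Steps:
(10*15)*(-120 + 80) = 150*(-40) = -6000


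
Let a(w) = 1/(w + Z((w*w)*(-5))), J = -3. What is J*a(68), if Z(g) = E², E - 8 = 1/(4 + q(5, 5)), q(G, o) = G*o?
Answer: -841/37159 ≈ -0.022632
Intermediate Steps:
E = 233/29 (E = 8 + 1/(4 + 5*5) = 8 + 1/(4 + 25) = 8 + 1/29 = 233/29 ≈ 8.0345)
Z(g) = 54289/841 (Z(g) = (233/29)² = 54289/841)
a(w) = 1/(54289/841 + w) (a(w) = 1/(w + 54289/841) = 1/(54289/841 + w))
J*a(68) = -2523/(54289 + 841*68) = -2523/(54289 + 57188) = -2523/111477 = -3*841/111477 = -841/37159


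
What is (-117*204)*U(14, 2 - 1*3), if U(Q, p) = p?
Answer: 23868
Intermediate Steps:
(-117*204)*U(14, 2 - 1*3) = (-117*204)*(2 - 1*3) = -23868*(2 - 3) = -23868*(-1) = 23868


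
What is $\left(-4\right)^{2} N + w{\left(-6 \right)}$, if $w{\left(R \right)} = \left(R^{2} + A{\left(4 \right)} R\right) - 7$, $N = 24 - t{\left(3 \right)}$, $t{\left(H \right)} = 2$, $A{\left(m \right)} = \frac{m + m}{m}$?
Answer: $369$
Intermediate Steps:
$A{\left(m \right)} = 2$ ($A{\left(m \right)} = \frac{2 m}{m} = 2$)
$N = 22$ ($N = 24 - 2 = 22$)
$w{\left(R \right)} = -7 + R^{2} + 2 R$ ($w{\left(R \right)} = \left(R^{2} + 2 R\right) - 7 = -7 + R^{2} + 2 R$)
$\left(-4\right)^{2} N + w{\left(-6 \right)} = \left(-4\right)^{2} \cdot 22 + \left(-7 + \left(-6\right)^{2} + 2 \left(-6\right)\right) = 16 \cdot 22 - -17 = 352 + 17 = 369$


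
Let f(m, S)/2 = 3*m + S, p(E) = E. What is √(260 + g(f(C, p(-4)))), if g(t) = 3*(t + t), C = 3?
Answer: 8*√5 ≈ 17.889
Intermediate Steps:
f(m, S) = 2*S + 6*m (f(m, S) = 2*(3*m + S) = 2*(S + 3*m) = 2*S + 6*m)
g(t) = 6*t (g(t) = 3*(2*t) = 6*t)
√(260 + g(f(C, p(-4)))) = √(260 + 6*(2*(-4) + 6*3)) = √(260 + 6*(-8 + 18)) = √(260 + 6*10) = √(260 + 60) = √320 = 8*√5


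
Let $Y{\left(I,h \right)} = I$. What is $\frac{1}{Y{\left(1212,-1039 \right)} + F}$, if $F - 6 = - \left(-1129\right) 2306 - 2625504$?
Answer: $- \frac{1}{20812} \approx -4.8049 \cdot 10^{-5}$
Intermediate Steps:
$F = -22024$ ($F = 6 - \left(2625504 - 2603474\right) = 6 - 22030 = -22024$)
$\frac{1}{Y{\left(1212,-1039 \right)} + F} = \frac{1}{1212 - 22024} = \frac{1}{-20812} = - \frac{1}{20812}$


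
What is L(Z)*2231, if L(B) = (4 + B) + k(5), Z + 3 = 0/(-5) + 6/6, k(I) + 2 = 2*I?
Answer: 22310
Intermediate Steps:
k(I) = -2 + 2*I
Z = -2 (Z = -3 + (0/(-5) + 6/6) = -3 + (0*(-⅕) + 6*(⅙)) = -3 + (0 + 1) = -3 + 1 = -2)
L(B) = 12 + B (L(B) = (4 + B) + (-2 + 2*5) = (4 + B) + (-2 + 10) = (4 + B) + 8 = 12 + B)
L(Z)*2231 = (12 - 2)*2231 = 10*2231 = 22310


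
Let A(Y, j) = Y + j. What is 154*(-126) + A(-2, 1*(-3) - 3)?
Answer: -19412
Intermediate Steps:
154*(-126) + A(-2, 1*(-3) - 3) = 154*(-126) + (-2 + (1*(-3) - 3)) = -19404 + (-2 + (-3 - 3)) = -19404 + (-2 - 6) = -19404 - 8 = -19412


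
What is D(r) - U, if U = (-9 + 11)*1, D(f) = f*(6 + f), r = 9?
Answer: 133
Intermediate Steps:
U = 2 (U = 2*1 = 2)
D(r) - U = 9*(6 + 9) - 1*2 = 9*15 - 2 = 135 - 2 = 133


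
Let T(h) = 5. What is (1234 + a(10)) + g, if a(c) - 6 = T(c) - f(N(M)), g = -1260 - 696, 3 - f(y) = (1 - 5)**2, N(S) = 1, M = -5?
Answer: -698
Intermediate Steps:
f(y) = -13 (f(y) = 3 - (1 - 5)**2 = 3 - 1*(-4)**2 = 3 - 1*16 = 3 - 16 = -13)
g = -1956
a(c) = 24 (a(c) = 6 + (5 - 1*(-13)) = 6 + (5 + 13) = 6 + 18 = 24)
(1234 + a(10)) + g = (1234 + 24) - 1956 = 1258 - 1956 = -698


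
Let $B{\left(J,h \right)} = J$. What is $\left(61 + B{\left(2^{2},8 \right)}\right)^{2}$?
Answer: $4225$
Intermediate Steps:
$\left(61 + B{\left(2^{2},8 \right)}\right)^{2} = \left(61 + 2^{2}\right)^{2} = \left(61 + 4\right)^{2} = 65^{2} = 4225$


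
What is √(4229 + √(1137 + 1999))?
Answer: √4285 ≈ 65.460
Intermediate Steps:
√(4229 + √(1137 + 1999)) = √(4229 + √3136) = √(4229 + 56) = √4285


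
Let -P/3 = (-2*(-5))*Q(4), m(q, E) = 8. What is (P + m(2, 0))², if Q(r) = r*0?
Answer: 64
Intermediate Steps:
Q(r) = 0
P = 0 (P = -3*(-2*(-5))*0 = -30*0 = -3*0 = 0)
(P + m(2, 0))² = (0 + 8)² = 8² = 64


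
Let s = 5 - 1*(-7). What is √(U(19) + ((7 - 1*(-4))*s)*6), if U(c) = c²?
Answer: √1153 ≈ 33.956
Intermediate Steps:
s = 12 (s = 5 + 7 = 12)
√(U(19) + ((7 - 1*(-4))*s)*6) = √(19² + ((7 - 1*(-4))*12)*6) = √(361 + ((7 + 4)*12)*6) = √(361 + (11*12)*6) = √(361 + 132*6) = √(361 + 792) = √1153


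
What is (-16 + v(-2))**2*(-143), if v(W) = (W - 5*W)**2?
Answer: -329472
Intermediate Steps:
v(W) = 16*W**2 (v(W) = (-4*W)**2 = 16*W**2)
(-16 + v(-2))**2*(-143) = (-16 + 16*(-2)**2)**2*(-143) = (-16 + 16*4)**2*(-143) = (-16 + 64)**2*(-143) = 48**2*(-143) = 2304*(-143) = -329472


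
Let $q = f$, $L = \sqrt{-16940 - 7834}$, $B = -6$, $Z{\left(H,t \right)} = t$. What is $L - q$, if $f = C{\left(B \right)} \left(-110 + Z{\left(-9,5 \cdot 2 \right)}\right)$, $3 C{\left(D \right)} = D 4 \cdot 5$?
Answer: $-4000 + i \sqrt{24774} \approx -4000.0 + 157.4 i$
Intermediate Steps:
$C{\left(D \right)} = \frac{20 D}{3}$ ($C{\left(D \right)} = \frac{D 4 \cdot 5}{3} = \frac{D 20}{3} = \frac{20 D}{3}$)
$L = i \sqrt{24774}$ ($L = \sqrt{-24774} = i \sqrt{24774} \approx 157.4 i$)
$f = 4000$ ($f = \frac{20}{3} \left(-6\right) \left(-110 + 5 \cdot 2\right) = - 40 \left(-110 + 10\right) = \left(-40\right) \left(-100\right) = 4000$)
$q = 4000$
$L - q = i \sqrt{24774} - 4000 = -4000 + i \sqrt{24774}$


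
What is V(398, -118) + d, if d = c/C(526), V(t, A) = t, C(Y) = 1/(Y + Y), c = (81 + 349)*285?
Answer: 128922998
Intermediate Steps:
c = 122550 (c = 430*285 = 122550)
C(Y) = 1/(2*Y)
d = 128922600 (d = 122550/(((1/2)/526)) = 122550/(((1/2)*(1/526))) = 122550/(1/1052) = 122550*1052 = 128922600)
V(398, -118) + d = 398 + 128922600 = 128922998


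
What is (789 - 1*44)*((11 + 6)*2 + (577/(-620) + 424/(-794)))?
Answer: 1193229399/49228 ≈ 24239.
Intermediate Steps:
(789 - 1*44)*((11 + 6)*2 + (577/(-620) + 424/(-794))) = (789 - 44)*(17*2 + (577*(-1/620) + 424*(-1/794))) = 745*(34 + (-577/620 - 212/397)) = 745*(34 - 360509/246140) = 745*(8008251/246140) = 1193229399/49228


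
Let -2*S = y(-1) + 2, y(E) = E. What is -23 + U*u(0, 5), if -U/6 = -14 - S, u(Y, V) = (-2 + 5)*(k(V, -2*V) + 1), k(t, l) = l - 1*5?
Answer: -3425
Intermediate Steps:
k(t, l) = -5 + l (k(t, l) = l - 5 = -5 + l)
S = -½ (S = -(-1 + 2)/2 = -½*1 = -½ ≈ -0.50000)
u(Y, V) = -12 - 6*V (u(Y, V) = (-2 + 5)*((-5 - 2*V) + 1) = 3*(-4 - 2*V) = -12 - 6*V)
U = 81 (U = -6*(-14 - 1*(-½)) = -6*(-14 + ½) = -6*(-27/2) = 81)
-23 + U*u(0, 5) = -23 + 81*(-12 - 6*5) = -23 + 81*(-12 - 30) = -23 + 81*(-42) = -23 - 3402 = -3425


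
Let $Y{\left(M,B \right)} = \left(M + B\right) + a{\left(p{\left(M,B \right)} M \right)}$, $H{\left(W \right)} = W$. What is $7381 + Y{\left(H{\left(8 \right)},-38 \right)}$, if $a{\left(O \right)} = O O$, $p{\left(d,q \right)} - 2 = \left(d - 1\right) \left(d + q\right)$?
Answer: $2776247$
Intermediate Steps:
$p{\left(d,q \right)} = 2 + \left(-1 + d\right) \left(d + q\right)$ ($p{\left(d,q \right)} = 2 + \left(d - 1\right) \left(d + q\right) = 2 + \left(-1 + d\right) \left(d + q\right)$)
$a{\left(O \right)} = O^{2}$
$Y{\left(M,B \right)} = B + M + M^{2} \left(2 + M^{2} - B - M + B M\right)^{2}$ ($Y{\left(M,B \right)} = \left(M + B\right) + \left(\left(2 + M^{2} - M - B + M B\right) M\right)^{2} = \left(B + M\right) + \left(\left(2 + M^{2} - M - B + B M\right) M\right)^{2} = \left(B + M\right) + \left(\left(2 + M^{2} - B - M + B M\right) M\right)^{2} = \left(B + M\right) + \left(M \left(2 + M^{2} - B - M + B M\right)\right)^{2} = \left(B + M\right) + M^{2} \left(2 + M^{2} - B - M + B M\right)^{2} = B + M + M^{2} \left(2 + M^{2} - B - M + B M\right)^{2}$)
$7381 + Y{\left(H{\left(8 \right)},-38 \right)} = 7381 + \left(-38 + 8 + 8^{2} \left(2 + 8^{2} - -38 - 8 - 304\right)^{2}\right) = 7381 + \left(-38 + 8 + 64 \left(2 + 64 + 38 - 8 - 304\right)^{2}\right) = 7381 + \left(-38 + 8 + 64 \left(-208\right)^{2}\right) = 7381 + \left(-38 + 8 + 64 \cdot 43264\right) = 7381 + \left(-38 + 8 + 2768896\right) = 7381 + 2768866 = 2776247$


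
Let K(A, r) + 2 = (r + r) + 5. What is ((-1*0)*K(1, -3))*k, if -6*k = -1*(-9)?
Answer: 0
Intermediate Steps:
K(A, r) = 3 + 2*r (K(A, r) = -2 + ((r + r) + 5) = -2 + (2*r + 5) = -2 + (5 + 2*r) = 3 + 2*r)
k = -3/2 (k = -(-1)*(-9)/6 = -1/6*9 = -3/2 ≈ -1.5000)
((-1*0)*K(1, -3))*k = ((-1*0)*(3 + 2*(-3)))*(-3/2) = (0*(3 - 6))*(-3/2) = (0*(-3))*(-3/2) = 0*(-3/2) = 0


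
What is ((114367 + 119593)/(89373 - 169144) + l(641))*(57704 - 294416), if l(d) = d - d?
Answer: 55381139520/79771 ≈ 6.9425e+5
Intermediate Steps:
l(d) = 0
((114367 + 119593)/(89373 - 169144) + l(641))*(57704 - 294416) = ((114367 + 119593)/(89373 - 169144) + 0)*(57704 - 294416) = (233960/(-79771) + 0)*(-236712) = (233960*(-1/79771) + 0)*(-236712) = (-233960/79771 + 0)*(-236712) = -233960/79771*(-236712) = 55381139520/79771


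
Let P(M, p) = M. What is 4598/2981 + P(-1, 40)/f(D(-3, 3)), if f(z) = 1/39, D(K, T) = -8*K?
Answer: -10151/271 ≈ -37.458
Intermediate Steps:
f(z) = 1/39
4598/2981 + P(-1, 40)/f(D(-3, 3)) = 4598/2981 - 1/1/39 = 4598*(1/2981) - 1*39 = 418/271 - 39 = -10151/271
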